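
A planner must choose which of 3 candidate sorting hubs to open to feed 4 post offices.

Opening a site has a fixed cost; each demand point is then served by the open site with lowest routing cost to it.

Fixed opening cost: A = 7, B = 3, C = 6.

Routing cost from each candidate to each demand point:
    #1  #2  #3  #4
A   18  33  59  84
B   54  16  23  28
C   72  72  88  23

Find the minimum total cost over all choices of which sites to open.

95

Open {A, B}: assign each demand point to its cheapest open site.
  #1→A 18, #2→B 16, #3→B 23, #4→B 28
  routing cost 85, fixed 10 → total 95.
Compare {A, B, C}: routing cost 80 + fixed 16 = 96.
Compare {B}: routing cost 121 + fixed 3 = 124.
Compare {B, C}: routing cost 116 + fixed 9 = 125.
All other subsets cost ≥ 96. Minimum total cost: 95.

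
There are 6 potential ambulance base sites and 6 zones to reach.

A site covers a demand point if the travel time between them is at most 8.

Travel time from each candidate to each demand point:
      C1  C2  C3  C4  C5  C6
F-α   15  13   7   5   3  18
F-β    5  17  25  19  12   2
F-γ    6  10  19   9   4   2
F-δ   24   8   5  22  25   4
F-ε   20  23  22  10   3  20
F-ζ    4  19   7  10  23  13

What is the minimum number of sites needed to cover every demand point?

Coverage sets (demand points within 8 of each site):
  F-α: {C3, C4, C5}
  F-β: {C1, C6}
  F-γ: {C1, C5, C6}
  F-δ: {C2, C3, C6}
  F-ε: {C5}
  F-ζ: {C1, C3}
No 2 sites suffice: every size-2 union leaves at least one demand point uncovered.
But {F-α, F-β, F-δ} covers everything, so the minimum is 3.

3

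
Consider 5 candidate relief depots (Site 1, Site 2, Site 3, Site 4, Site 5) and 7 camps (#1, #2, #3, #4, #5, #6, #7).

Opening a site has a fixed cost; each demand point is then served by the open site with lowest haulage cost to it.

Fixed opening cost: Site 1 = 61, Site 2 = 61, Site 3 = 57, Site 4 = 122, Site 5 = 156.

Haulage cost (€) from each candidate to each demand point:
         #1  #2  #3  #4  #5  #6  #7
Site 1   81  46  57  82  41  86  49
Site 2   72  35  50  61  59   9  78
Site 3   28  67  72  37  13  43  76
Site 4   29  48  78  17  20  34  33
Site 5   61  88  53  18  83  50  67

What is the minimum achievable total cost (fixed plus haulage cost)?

Open {Site 2, Site 3}: assign each demand point to its cheapest open site.
  #1→Site 3 28, #2→Site 2 35, #3→Site 2 50, #4→Site 3 37, #5→Site 3 13, #6→Site 2 9, #7→Site 3 76
  haulage cost 248, fixed 118 → total 366.
Compare {Site 2, Site 4}: haulage cost 193 + fixed 183 = 376.
Compare {Site 4}: haulage cost 259 + fixed 122 = 381.
Compare {Site 1, Site 3}: haulage cost 273 + fixed 118 = 391.
All other subsets cost ≥ 376. Minimum total cost: 366.

366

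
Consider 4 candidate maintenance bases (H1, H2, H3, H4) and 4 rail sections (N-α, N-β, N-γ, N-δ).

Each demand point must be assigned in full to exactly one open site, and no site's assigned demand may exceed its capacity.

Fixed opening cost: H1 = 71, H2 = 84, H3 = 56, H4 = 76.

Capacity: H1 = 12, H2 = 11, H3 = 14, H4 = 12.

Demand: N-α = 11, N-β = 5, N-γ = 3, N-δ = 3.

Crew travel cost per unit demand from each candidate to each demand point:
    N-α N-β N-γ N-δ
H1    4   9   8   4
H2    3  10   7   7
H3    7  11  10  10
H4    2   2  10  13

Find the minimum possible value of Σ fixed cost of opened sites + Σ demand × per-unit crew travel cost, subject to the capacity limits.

Open {H1, H4}; cheapest assignment that respects the capacities:
  H1 (cap 12, load 11): N-β, N-γ, N-δ — cost 5×9 + 3×8 + 3×4 = 81
  H4 (cap 12, load 11): N-α — cost 11×2 = 22
  Shipping 103, fixed 147 → total 250.
  Any other capacity-feasible assignment to {H1, H4} ships for at least 103.
Compare {H1, H2}: its best feasible assignment gives total 269.
Compare {H3, H4}: its best feasible assignment gives total 269.
Every other set of open sites that can feasibly serve all demand totals ≥ 269 even under its best assignment. Minimum: 250.

250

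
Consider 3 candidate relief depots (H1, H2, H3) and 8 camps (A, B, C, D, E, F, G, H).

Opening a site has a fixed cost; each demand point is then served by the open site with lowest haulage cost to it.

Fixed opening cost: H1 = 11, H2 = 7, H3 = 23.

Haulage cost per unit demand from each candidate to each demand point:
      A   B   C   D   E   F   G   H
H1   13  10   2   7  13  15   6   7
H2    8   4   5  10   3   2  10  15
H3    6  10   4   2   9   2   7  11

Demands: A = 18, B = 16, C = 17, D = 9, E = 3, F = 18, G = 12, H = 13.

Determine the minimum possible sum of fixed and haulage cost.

Open {H1, H2, H3}: assign each demand point to its cheapest open site.
  A→H3 18×6=108, B→H2 16×4=64, C→H1 17×2=34, D→H3 9×2=18, E→H2 3×3=9, F→H2 18×2=36, G→H1 12×6=72, H→H1 13×7=91
  haulage cost 432, fixed 41 → total 473.
Compare {H1, H2}: haulage cost 513 + fixed 18 = 531.
Compare {H2, H3}: haulage cost 530 + fixed 30 = 560.
Compare {H1, H3}: haulage cost 546 + fixed 34 = 580.
All other subsets cost ≥ 531. Minimum total cost: 473.

473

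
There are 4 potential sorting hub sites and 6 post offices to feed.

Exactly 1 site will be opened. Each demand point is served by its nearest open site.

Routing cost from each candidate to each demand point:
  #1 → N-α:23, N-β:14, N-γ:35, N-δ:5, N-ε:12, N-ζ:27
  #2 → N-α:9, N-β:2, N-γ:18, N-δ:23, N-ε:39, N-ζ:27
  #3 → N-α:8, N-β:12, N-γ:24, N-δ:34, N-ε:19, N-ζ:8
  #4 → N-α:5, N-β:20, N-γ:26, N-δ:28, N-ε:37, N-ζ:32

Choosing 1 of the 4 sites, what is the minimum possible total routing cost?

105

Open {#3}.
  N-α→#3 8, N-β→#3 12, N-γ→#3 24, N-δ→#3 34, N-ε→#3 19, N-ζ→#3 8  ⇒ total 105.
Compare {#1}: total 116.
Compare {#2}: total 118.
No size-1 selection does better; minimum is 105.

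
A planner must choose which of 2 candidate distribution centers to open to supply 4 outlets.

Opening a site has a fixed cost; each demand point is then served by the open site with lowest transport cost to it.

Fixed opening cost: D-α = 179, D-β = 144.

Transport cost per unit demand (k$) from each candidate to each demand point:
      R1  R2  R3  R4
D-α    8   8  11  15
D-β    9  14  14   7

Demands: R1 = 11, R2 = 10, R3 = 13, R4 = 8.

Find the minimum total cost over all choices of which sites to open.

610

Open {D-α}: assign each demand point to its cheapest open site.
  R1→D-α 11×8=88, R2→D-α 10×8=80, R3→D-α 13×11=143, R4→D-α 8×15=120
  transport cost 431, fixed 179 → total 610.
Compare {D-β}: transport cost 477 + fixed 144 = 621.
Compare {D-α, D-β}: transport cost 367 + fixed 323 = 690.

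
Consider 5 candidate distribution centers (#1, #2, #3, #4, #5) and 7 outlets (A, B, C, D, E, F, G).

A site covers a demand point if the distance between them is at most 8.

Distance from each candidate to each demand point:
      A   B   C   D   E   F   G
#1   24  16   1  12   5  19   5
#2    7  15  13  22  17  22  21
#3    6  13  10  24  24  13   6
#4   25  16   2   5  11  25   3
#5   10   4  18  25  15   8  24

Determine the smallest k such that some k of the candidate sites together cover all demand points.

Coverage sets (demand points within 8 of each site):
  #1: {C, E, G}
  #2: {A}
  #3: {A, G}
  #4: {C, D, G}
  #5: {B, F}
No 3 sites suffice: every size-3 union leaves at least one demand point uncovered.
But {#1, #2, #4, #5} covers everything, so the minimum is 4.

4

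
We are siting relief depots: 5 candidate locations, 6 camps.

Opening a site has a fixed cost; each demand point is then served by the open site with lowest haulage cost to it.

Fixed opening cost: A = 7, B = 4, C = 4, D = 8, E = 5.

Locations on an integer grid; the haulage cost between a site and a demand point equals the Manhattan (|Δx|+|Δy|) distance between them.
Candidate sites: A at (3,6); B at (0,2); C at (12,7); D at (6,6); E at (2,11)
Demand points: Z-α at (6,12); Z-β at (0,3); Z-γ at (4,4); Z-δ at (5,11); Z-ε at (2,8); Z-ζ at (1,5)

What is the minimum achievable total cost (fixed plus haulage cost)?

31

Open {B, E}: assign each demand point to its cheapest open site.
  Z-α→E 5, Z-β→B 1, Z-γ→B 6, Z-δ→E 3, Z-ε→E 3, Z-ζ→B 4
  haulage cost 22, fixed 9 → total 31.
Compare {A, B, E}: haulage cost 18 + fixed 16 = 34.
Compare {A, E}: haulage cost 23 + fixed 12 = 35.
Compare {B, C, E}: haulage cost 22 + fixed 13 = 35.
All other subsets cost ≥ 34. Minimum total cost: 31.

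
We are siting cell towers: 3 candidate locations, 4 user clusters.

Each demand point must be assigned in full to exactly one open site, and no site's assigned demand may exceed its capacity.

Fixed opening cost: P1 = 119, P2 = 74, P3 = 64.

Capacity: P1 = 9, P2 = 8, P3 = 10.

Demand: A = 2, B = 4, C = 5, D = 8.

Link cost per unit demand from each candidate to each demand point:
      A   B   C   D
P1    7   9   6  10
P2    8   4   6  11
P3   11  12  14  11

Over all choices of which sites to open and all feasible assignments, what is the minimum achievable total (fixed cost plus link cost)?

Open {P1, P3}; cheapest assignment that respects the capacities:
  P1 (cap 9, load 9): B, C — cost 4×9 + 5×6 = 66
  P3 (cap 10, load 10): A, D — cost 2×11 + 8×11 = 110
  Shipping 176, fixed 183 → total 359.
  Any other capacity-feasible assignment to {P1, P3} ships for at least 176.
Compare {P1, P2, P3}: its best feasible assignment gives total 405.
Every other set of open sites that can feasibly serve all demand totals ≥ 405 even under its best assignment. Minimum: 359.

359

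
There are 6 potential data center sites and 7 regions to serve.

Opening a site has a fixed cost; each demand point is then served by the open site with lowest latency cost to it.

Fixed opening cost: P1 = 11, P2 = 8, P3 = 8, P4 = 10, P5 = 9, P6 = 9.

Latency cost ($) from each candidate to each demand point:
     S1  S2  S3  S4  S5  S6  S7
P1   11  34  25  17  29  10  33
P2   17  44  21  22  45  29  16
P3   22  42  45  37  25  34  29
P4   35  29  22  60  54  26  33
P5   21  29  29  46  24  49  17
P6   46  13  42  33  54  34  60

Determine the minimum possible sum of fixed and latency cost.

145

Open {P1, P2, P6}: assign each demand point to its cheapest open site.
  S1→P1 11, S2→P6 13, S3→P2 21, S4→P1 17, S5→P1 29, S6→P1 10, S7→P2 16
  latency cost 117, fixed 28 → total 145.
Compare {P1, P5, P6}: latency cost 117 + fixed 29 = 146.
Compare {P1, P2, P3, P6}: latency cost 113 + fixed 36 = 149.
Compare {P1, P2, P5, P6}: latency cost 112 + fixed 37 = 149.
All other subsets cost ≥ 146. Minimum total cost: 145.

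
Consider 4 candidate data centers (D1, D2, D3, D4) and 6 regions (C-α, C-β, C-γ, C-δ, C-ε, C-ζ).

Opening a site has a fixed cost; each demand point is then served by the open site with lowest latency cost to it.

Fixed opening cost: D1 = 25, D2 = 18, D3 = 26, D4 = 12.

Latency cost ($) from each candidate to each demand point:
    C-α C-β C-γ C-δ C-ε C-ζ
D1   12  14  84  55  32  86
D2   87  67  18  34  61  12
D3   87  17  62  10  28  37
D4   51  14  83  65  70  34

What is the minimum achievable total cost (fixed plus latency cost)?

Open {D1, D2, D3}: assign each demand point to its cheapest open site.
  C-α→D1 12, C-β→D1 14, C-γ→D2 18, C-δ→D3 10, C-ε→D3 28, C-ζ→D2 12
  latency cost 94, fixed 69 → total 163.
Compare {D1, D2}: latency cost 122 + fixed 43 = 165.
Compare {D1, D2, D3, D4}: latency cost 94 + fixed 81 = 175.
Compare {D1, D2, D4}: latency cost 122 + fixed 55 = 177.
All other subsets cost ≥ 165. Minimum total cost: 163.

163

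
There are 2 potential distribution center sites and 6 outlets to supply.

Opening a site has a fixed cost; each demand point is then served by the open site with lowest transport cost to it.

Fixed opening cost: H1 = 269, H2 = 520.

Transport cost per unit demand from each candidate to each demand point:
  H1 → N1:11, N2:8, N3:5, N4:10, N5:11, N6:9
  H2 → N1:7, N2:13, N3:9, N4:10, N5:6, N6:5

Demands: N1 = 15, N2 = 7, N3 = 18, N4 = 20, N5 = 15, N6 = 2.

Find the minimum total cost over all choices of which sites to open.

963

Open {H1}: assign each demand point to its cheapest open site.
  N1→H1 15×11=165, N2→H1 7×8=56, N3→H1 18×5=90, N4→H1 20×10=200, N5→H1 15×11=165, N6→H1 2×9=18
  transport cost 694, fixed 269 → total 963.
Compare {H2}: transport cost 658 + fixed 520 = 1178.
Compare {H1, H2}: transport cost 551 + fixed 789 = 1340.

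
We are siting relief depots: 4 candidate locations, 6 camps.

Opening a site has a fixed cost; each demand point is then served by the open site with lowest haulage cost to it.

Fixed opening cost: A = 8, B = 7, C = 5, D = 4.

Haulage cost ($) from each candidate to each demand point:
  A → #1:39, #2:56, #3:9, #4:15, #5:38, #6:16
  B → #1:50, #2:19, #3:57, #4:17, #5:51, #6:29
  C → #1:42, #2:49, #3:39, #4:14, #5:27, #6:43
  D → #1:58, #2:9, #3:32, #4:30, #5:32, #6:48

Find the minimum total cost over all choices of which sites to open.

Open {A, C, D}: assign each demand point to its cheapest open site.
  #1→A 39, #2→D 9, #3→A 9, #4→C 14, #5→C 27, #6→A 16
  haulage cost 114, fixed 17 → total 131.
Compare {A, D}: haulage cost 120 + fixed 12 = 132.
Compare {A, B, C, D}: haulage cost 114 + fixed 24 = 138.
Compare {A, B, D}: haulage cost 120 + fixed 19 = 139.
All other subsets cost ≥ 132. Minimum total cost: 131.

131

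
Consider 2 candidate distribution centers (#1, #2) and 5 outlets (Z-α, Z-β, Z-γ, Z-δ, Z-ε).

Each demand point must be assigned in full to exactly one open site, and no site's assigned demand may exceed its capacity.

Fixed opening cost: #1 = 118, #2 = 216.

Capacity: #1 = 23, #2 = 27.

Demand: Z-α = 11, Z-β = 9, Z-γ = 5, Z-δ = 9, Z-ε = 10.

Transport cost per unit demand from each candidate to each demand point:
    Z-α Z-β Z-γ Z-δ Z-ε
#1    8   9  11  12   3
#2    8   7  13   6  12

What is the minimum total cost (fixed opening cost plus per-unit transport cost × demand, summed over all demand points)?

634

Open {#1, #2}; cheapest assignment that respects the capacities:
  #1 (cap 23, load 21): Z-α, Z-ε — cost 11×8 + 10×3 = 118
  #2 (cap 27, load 23): Z-β, Z-γ, Z-δ — cost 9×7 + 5×13 + 9×6 = 182
  Shipping 300, fixed 334 → total 634.
  Any other capacity-feasible assignment to {#1, #2} ships for at least 300.
Total demand is 44 and no other set of sites has combined capacity ≥ 44, so {#1, #2} is the only feasible choice of open sites. Minimum: 634.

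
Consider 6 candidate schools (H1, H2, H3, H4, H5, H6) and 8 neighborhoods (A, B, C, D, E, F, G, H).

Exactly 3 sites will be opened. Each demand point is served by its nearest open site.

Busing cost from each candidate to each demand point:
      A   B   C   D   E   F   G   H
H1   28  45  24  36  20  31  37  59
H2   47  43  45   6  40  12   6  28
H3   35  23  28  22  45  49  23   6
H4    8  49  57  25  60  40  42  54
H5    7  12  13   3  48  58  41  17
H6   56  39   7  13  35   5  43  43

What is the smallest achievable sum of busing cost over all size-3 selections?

90

Open {H1, H2, H5}.
  A→H5 7, B→H5 12, C→H5 13, D→H5 3, E→H1 20, F→H2 12, G→H2 6, H→H5 17  ⇒ total 90.
Compare {H2, H5, H6}: total 92.
Compare {H3, H5, H6}: total 98.
No size-3 selection does better; minimum is 90.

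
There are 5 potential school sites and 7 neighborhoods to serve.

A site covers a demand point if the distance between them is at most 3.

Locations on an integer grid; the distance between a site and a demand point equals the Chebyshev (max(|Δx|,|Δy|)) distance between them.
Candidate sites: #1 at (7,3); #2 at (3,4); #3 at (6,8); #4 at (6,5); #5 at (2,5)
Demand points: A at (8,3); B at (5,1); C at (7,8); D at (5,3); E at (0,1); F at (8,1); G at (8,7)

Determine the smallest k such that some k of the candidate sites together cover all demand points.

3

Coverage sets (demand points within 3 of each site):
  #1: {A, B, D, F}
  #2: {B, D, E}
  #3: {C, G}
  #4: {A, C, D, G}
  #5: {D}
No 2 sites suffice: every size-2 union leaves at least one demand point uncovered.
But {#1, #2, #3} covers everything, so the minimum is 3.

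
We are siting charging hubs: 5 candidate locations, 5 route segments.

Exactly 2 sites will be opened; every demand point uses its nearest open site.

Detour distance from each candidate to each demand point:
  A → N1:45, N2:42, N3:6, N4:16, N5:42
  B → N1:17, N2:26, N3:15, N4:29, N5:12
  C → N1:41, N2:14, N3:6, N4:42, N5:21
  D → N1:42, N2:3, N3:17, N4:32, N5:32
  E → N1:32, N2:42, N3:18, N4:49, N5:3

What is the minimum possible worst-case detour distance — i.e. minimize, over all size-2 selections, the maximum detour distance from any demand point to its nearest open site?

Open {A, B}.
  Farthest demand point is N2 at detour distance 26 (to B); all others are ≤ 26.
With {B, C} the worst case is 29.
With {B, D} the worst case is 29.
No size-2 selection achieves below 26.

26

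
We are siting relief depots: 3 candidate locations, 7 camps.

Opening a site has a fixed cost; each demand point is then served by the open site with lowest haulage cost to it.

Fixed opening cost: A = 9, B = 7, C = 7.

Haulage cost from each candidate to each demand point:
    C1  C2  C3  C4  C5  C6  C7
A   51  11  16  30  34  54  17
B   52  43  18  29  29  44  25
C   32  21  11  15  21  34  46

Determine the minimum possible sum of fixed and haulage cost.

Open {A, C}: assign each demand point to its cheapest open site.
  C1→C 32, C2→A 11, C3→C 11, C4→C 15, C5→C 21, C6→C 34, C7→A 17
  haulage cost 141, fixed 16 → total 157.
Compare {A, B, C}: haulage cost 141 + fixed 23 = 164.
Compare {B, C}: haulage cost 159 + fixed 14 = 173.
Compare {C}: haulage cost 180 + fixed 7 = 187.
All other subsets cost ≥ 164. Minimum total cost: 157.

157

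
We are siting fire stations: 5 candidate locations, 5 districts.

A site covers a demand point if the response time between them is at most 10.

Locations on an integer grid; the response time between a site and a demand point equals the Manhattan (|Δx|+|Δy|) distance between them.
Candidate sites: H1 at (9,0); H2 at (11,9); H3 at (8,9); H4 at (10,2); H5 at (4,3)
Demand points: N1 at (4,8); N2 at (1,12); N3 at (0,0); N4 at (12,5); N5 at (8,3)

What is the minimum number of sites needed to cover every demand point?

Coverage sets (demand points within 10 of each site):
  H1: {N3, N4, N5}
  H2: {N1, N4, N5}
  H3: {N1, N2, N4, N5}
  H4: {N4, N5}
  H5: {N1, N3, N4, N5}
No single site covers all 5 demand points.
But {H1, H3} covers everything, so the minimum is 2.

2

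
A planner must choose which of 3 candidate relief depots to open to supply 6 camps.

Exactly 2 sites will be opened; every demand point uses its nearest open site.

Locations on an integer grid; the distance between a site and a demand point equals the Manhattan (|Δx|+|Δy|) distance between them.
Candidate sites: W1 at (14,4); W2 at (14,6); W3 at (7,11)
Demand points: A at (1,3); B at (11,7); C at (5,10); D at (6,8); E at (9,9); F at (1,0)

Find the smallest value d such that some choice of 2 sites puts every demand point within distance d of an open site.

17

Open {W1, W2}.
  Farthest demand point is F at distance 17 (to W1); all others are ≤ 17.
With {W1, W3} the worst case is 17.
With {W2, W3} the worst case is 17.
No size-2 selection achieves below 17.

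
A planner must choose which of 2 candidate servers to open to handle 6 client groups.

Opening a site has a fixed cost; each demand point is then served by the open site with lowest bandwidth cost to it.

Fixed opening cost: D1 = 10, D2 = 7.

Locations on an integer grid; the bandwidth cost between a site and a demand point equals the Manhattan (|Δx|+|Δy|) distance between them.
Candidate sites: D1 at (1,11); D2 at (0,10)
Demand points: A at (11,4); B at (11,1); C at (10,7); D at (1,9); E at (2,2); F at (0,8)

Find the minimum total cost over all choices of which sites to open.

Open {D2}: assign each demand point to its cheapest open site.
  A→D2 17, B→D2 20, C→D2 13, D→D2 2, E→D2 10, F→D2 2
  bandwidth cost 64, fixed 7 → total 71.
Compare {D1}: bandwidth cost 66 + fixed 10 = 76.
Compare {D1, D2}: bandwidth cost 64 + fixed 17 = 81.

71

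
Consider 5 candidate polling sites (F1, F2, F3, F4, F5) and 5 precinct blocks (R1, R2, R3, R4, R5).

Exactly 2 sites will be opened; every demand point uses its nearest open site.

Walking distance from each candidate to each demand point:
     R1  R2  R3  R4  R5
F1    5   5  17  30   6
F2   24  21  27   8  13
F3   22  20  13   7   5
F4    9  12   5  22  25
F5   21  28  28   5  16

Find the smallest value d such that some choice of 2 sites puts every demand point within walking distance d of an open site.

Open {F3, F4}.
  Farthest demand point is R2 at walking distance 12 (to F4); all others are ≤ 12.
With {F1, F3} the worst case is 13.
With {F2, F4} the worst case is 13.
No size-2 selection achieves below 12.

12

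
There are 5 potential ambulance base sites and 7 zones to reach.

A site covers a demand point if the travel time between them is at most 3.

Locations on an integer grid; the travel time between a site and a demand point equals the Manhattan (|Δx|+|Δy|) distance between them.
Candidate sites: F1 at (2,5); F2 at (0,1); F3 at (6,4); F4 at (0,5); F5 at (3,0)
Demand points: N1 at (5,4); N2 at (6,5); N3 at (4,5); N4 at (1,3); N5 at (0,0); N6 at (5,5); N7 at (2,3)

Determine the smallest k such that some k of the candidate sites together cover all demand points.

3

Coverage sets (demand points within 3 of each site):
  F1: {N3, N4, N6, N7}
  F2: {N4, N5}
  F3: {N1, N2, N3, N6}
  F4: {N4}
  F5: {N5}
No 2 sites suffice: every size-2 union leaves at least one demand point uncovered.
But {F1, F2, F3} covers everything, so the minimum is 3.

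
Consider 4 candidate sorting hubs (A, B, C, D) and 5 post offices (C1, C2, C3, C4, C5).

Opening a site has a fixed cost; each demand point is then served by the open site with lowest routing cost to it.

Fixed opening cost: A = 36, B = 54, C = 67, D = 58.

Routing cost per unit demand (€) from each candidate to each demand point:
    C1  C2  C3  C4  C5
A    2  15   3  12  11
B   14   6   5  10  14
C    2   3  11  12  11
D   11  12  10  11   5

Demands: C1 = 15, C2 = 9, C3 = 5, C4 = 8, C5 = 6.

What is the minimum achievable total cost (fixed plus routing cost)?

Open {A, B}: assign each demand point to its cheapest open site.
  C1→A 15×2=30, C2→B 9×6=54, C3→A 5×3=15, C4→B 8×10=80, C5→A 6×11=66
  routing cost 245, fixed 90 → total 335.
Compare {A, C}: routing cost 234 + fixed 103 = 337.
Compare {C}: routing cost 274 + fixed 67 = 341.
Compare {B, C}: routing cost 228 + fixed 121 = 349.
All other subsets cost ≥ 337. Minimum total cost: 335.

335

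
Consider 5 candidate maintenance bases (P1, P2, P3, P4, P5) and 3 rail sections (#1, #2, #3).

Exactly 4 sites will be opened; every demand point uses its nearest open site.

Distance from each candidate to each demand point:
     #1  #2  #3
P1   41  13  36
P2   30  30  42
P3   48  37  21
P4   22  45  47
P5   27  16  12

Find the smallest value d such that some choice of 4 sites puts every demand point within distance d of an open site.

22

Open {P1, P2, P3, P4}.
  Farthest demand point is #1 at distance 22 (to P4); all others are ≤ 22.
With {P1, P2, P4, P5} the worst case is 22.
With {P1, P3, P4, P5} the worst case is 22.
No size-4 selection achieves below 22.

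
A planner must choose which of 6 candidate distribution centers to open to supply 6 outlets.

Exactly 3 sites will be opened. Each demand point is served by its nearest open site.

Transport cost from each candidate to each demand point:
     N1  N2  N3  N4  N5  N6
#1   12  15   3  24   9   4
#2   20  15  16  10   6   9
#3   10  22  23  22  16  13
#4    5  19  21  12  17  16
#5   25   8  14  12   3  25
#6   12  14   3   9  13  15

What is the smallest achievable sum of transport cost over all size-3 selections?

35

Open {#1, #4, #5}.
  N1→#4 5, N2→#5 8, N3→#1 3, N4→#4 12, N5→#5 3, N6→#1 4  ⇒ total 35.
Compare {#1, #5, #6}: total 39.
Compare {#1, #2, #5}: total 40.
No size-3 selection does better; minimum is 35.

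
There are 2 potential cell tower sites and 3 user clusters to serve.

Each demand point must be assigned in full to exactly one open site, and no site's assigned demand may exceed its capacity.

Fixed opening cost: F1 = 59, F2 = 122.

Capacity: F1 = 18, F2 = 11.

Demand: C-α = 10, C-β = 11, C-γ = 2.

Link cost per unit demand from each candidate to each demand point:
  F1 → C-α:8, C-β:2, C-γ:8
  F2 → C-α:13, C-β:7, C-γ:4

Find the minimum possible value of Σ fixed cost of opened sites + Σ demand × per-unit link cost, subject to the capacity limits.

349

Open {F1, F2}; cheapest assignment that respects the capacities:
  F1 (cap 18, load 13): C-β, C-γ — cost 11×2 + 2×8 = 38
  F2 (cap 11, load 10): C-α — cost 10×13 = 130
  Shipping 168, fixed 181 → total 349.
  Any other capacity-feasible assignment to {F1, F2} ships for at least 168.
Total demand is 23 and no other set of sites has combined capacity ≥ 23, so {F1, F2} is the only feasible choice of open sites. Minimum: 349.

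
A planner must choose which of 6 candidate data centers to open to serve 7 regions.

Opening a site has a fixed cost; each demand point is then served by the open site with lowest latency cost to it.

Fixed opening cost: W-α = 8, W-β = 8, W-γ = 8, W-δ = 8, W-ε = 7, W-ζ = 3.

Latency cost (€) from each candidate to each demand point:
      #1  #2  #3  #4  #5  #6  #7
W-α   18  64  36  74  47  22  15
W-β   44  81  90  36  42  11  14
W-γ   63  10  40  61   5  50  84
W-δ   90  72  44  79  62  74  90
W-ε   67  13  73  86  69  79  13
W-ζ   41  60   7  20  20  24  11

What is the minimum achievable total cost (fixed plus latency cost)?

109

Open {W-α, W-β, W-γ, W-ζ}: assign each demand point to its cheapest open site.
  #1→W-α 18, #2→W-γ 10, #3→W-ζ 7, #4→W-ζ 20, #5→W-γ 5, #6→W-β 11, #7→W-ζ 11
  latency cost 82, fixed 27 → total 109.
Compare {W-α, W-γ, W-ζ}: latency cost 93 + fixed 19 = 112.
Compare {W-α, W-β, W-γ, W-ε, W-ζ}: latency cost 82 + fixed 34 = 116.
Compare {W-α, W-β, W-γ, W-δ, W-ζ}: latency cost 82 + fixed 35 = 117.
All other subsets cost ≥ 112. Minimum total cost: 109.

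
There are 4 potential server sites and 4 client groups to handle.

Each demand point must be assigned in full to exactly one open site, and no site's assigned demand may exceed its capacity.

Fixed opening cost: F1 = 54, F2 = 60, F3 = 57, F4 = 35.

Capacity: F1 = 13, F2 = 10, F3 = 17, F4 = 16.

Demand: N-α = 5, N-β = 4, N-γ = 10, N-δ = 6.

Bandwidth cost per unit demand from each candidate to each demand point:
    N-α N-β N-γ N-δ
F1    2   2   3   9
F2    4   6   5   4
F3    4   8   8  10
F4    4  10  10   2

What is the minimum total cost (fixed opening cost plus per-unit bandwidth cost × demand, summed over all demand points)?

Open {F1, F4}; cheapest assignment that respects the capacities:
  F1 (cap 13, load 10): N-γ — cost 10×3 = 30
  F4 (cap 16, load 15): N-α, N-β, N-δ — cost 5×4 + 4×10 + 6×2 = 72
  Shipping 102, fixed 89 → total 191.
  Any other capacity-feasible assignment to {F1, F4} ships for at least 102.
Compare {F2, F4}: its best feasible assignment gives total 217.
Compare {F1, F2, F4}: its best feasible assignment gives total 229.
Every other set of open sites that can feasibly serve all demand totals ≥ 217 even under its best assignment. Minimum: 191.

191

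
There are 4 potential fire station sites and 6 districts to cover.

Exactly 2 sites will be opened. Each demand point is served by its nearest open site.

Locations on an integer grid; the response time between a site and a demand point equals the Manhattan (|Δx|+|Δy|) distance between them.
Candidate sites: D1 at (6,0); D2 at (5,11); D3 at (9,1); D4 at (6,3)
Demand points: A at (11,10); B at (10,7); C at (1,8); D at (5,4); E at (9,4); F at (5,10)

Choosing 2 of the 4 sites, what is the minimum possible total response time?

29

Open {D2, D4}.
  A→D2 7, B→D4 8, C→D2 7, D→D4 2, E→D4 4, F→D2 1  ⇒ total 29.
Compare {D2, D3}: total 32.
Compare {D1, D2}: total 36.
No size-2 selection does better; minimum is 29.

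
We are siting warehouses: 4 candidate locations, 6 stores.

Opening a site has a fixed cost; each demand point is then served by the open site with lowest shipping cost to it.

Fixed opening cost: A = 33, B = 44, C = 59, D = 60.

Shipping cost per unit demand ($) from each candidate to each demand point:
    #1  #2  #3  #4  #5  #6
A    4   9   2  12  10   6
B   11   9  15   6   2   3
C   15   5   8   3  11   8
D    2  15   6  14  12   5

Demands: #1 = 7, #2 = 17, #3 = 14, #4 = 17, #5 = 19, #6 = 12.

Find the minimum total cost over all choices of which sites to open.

402

Open {A, B, C}: assign each demand point to its cheapest open site.
  #1→A 7×4=28, #2→C 17×5=85, #3→A 14×2=28, #4→C 17×3=51, #5→B 19×2=38, #6→B 12×3=36
  shipping cost 266, fixed 136 → total 402.
Compare {A, B, C, D}: shipping cost 252 + fixed 196 = 448.
Compare {A, B}: shipping cost 385 + fixed 77 = 462.
Compare {B, C, D}: shipping cost 308 + fixed 163 = 471.
All other subsets cost ≥ 448. Minimum total cost: 402.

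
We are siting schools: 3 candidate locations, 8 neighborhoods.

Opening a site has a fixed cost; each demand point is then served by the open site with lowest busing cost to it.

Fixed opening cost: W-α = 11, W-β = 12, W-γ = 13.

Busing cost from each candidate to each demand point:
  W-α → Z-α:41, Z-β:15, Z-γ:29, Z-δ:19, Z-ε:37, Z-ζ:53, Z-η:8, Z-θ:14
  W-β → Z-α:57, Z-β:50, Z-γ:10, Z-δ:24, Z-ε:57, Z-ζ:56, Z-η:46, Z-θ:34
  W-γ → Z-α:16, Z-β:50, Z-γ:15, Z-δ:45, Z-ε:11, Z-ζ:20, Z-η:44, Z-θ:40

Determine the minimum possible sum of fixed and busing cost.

Open {W-α, W-γ}: assign each demand point to its cheapest open site.
  Z-α→W-γ 16, Z-β→W-α 15, Z-γ→W-γ 15, Z-δ→W-α 19, Z-ε→W-γ 11, Z-ζ→W-γ 20, Z-η→W-α 8, Z-θ→W-α 14
  busing cost 118, fixed 24 → total 142.
Compare {W-α, W-β, W-γ}: busing cost 113 + fixed 36 = 149.
Compare {W-α, W-β}: busing cost 197 + fixed 23 = 220.
Compare {W-α}: busing cost 216 + fixed 11 = 227.
All other subsets cost ≥ 149. Minimum total cost: 142.

142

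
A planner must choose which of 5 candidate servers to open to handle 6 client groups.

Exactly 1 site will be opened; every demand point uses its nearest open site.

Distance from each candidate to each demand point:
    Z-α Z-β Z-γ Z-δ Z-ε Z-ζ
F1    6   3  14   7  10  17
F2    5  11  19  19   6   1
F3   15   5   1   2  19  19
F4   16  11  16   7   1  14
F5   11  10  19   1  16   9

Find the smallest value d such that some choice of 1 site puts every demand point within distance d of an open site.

Open {F4}.
  Farthest demand point is Z-α at distance 16 (to F4); all others are ≤ 16.
With {F1} the worst case is 17.
With {F2} the worst case is 19.
No size-1 selection achieves below 16.

16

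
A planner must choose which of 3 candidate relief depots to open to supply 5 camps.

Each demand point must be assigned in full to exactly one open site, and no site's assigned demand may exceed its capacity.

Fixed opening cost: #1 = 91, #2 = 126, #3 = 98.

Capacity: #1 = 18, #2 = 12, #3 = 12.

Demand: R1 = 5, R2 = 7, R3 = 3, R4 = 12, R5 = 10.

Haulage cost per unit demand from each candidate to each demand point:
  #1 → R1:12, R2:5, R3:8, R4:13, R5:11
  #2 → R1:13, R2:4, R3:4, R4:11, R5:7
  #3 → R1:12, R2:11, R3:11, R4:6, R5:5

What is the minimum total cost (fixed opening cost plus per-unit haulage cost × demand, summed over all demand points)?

576

Open {#1, #2, #3}; cheapest assignment that respects the capacities:
  #1 (cap 18, load 15): R1, R2, R3 — cost 5×12 + 7×5 + 3×8 = 119
  #2 (cap 12, load 10): R5 — cost 10×7 = 70
  #3 (cap 12, load 12): R4 — cost 12×6 = 72
  Shipping 261, fixed 315 → total 576.
  Any other capacity-feasible assignment to {#1, #2, #3} ships for at least 261.
Total demand is 37 and no other set of sites has combined capacity ≥ 37, so {#1, #2, #3} is the only feasible choice of open sites. Minimum: 576.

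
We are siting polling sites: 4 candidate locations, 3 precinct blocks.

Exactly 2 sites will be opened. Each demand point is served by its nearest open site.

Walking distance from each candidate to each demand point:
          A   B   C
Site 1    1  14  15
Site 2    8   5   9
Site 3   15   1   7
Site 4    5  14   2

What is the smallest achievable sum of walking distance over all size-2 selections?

Open {Site 3, Site 4}.
  A→Site 4 5, B→Site 3 1, C→Site 4 2  ⇒ total 8.
Compare {Site 1, Site 3}: total 9.
Compare {Site 2, Site 4}: total 12.
No size-2 selection does better; minimum is 8.

8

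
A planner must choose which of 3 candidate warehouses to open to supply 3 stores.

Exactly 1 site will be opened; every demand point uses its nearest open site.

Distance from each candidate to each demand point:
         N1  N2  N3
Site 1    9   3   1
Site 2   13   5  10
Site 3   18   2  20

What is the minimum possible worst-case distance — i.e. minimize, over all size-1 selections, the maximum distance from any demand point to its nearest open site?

Open {Site 1}.
  Farthest demand point is N1 at distance 9 (to Site 1); all others are ≤ 9.
With {Site 2} the worst case is 13.
With {Site 3} the worst case is 20.
No size-1 selection achieves below 9.

9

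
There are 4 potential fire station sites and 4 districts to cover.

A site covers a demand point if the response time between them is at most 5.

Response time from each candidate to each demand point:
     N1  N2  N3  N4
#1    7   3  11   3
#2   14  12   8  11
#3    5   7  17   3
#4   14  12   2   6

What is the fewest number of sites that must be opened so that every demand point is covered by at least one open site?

Coverage sets (demand points within 5 of each site):
  #1: {N2, N4}
  #2: {}
  #3: {N1, N4}
  #4: {N3}
No 2 sites suffice: every size-2 union leaves at least one demand point uncovered.
But {#1, #3, #4} covers everything, so the minimum is 3.

3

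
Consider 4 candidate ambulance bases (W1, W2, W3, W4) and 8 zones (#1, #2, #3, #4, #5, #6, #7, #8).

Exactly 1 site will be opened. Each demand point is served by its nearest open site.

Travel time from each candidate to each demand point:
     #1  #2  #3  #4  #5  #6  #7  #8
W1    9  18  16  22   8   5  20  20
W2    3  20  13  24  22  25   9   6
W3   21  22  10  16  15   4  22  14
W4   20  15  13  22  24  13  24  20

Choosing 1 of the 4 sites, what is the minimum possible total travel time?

118

Open {W1}.
  #1→W1 9, #2→W1 18, #3→W1 16, #4→W1 22, #5→W1 8, #6→W1 5, #7→W1 20, #8→W1 20  ⇒ total 118.
Compare {W2}: total 122.
Compare {W3}: total 124.
No size-1 selection does better; minimum is 118.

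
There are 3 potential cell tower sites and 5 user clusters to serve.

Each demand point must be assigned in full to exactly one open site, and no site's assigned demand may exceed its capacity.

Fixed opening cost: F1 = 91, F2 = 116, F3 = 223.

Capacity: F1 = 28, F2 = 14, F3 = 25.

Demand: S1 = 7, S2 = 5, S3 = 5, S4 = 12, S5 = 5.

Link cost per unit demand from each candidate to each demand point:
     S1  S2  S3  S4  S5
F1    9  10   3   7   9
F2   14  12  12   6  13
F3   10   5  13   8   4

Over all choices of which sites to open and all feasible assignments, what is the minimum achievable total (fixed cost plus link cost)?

Open {F1, F2}; cheapest assignment that respects the capacities:
  F1 (cap 28, load 22): S1, S2, S3, S5 — cost 7×9 + 5×10 + 5×3 + 5×9 = 173
  F2 (cap 14, load 12): S4 — cost 12×6 = 72
  Shipping 245, fixed 207 → total 452.
  Any other capacity-feasible assignment to {F1, F2} ships for at least 245.
Compare {F1, F3}: its best feasible assignment gives total 521.
Compare {F2, F3}: its best feasible assignment gives total 591.
Every other set of open sites that can feasibly serve all demand totals ≥ 521 even under its best assignment. Minimum: 452.

452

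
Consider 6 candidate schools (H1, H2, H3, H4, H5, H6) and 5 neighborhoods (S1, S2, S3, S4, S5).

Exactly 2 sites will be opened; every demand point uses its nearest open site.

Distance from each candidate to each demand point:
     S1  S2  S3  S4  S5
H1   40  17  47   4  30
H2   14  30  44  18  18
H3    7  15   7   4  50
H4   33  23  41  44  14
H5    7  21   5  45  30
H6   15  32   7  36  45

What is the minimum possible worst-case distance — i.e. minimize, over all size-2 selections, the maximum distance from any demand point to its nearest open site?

Open {H3, H4}.
  Farthest demand point is S2 at distance 15 (to H3); all others are ≤ 15.
With {H2, H3} the worst case is 18.
With {H2, H5} the worst case is 21.
No size-2 selection achieves below 15.

15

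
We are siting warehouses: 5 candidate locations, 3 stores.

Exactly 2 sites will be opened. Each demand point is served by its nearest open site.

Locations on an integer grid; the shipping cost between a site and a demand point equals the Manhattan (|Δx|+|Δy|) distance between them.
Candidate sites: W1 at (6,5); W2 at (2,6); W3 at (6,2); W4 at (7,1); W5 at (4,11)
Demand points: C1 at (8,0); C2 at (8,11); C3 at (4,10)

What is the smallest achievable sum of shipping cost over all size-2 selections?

7

Open {W4, W5}.
  C1→W4 2, C2→W5 4, C3→W5 1  ⇒ total 7.
Compare {W3, W5}: total 9.
Compare {W1, W5}: total 12.
No size-2 selection does better; minimum is 7.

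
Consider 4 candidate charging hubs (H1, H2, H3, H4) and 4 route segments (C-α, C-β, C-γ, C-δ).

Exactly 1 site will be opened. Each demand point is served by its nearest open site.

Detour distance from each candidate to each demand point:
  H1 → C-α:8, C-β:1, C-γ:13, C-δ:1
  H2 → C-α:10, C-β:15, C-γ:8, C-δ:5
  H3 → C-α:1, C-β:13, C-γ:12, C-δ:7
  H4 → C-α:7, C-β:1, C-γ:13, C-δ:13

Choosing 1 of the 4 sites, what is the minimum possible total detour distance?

Open {H1}.
  C-α→H1 8, C-β→H1 1, C-γ→H1 13, C-δ→H1 1  ⇒ total 23.
Compare {H3}: total 33.
Compare {H4}: total 34.
No size-1 selection does better; minimum is 23.

23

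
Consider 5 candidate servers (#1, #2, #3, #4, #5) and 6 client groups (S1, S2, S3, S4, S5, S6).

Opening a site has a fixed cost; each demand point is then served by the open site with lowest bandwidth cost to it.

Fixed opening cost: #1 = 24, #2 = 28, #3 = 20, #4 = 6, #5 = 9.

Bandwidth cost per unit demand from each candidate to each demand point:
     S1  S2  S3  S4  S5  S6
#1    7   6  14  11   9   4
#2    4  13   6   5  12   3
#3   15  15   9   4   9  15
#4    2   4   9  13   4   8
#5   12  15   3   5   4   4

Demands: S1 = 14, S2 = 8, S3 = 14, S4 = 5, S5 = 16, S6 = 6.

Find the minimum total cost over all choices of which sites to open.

Open {#4, #5}: assign each demand point to its cheapest open site.
  S1→#4 14×2=28, S2→#4 8×4=32, S3→#5 14×3=42, S4→#5 5×5=25, S5→#4 16×4=64, S6→#5 6×4=24
  bandwidth cost 215, fixed 15 → total 230.
Compare {#3, #4, #5}: bandwidth cost 210 + fixed 35 = 245.
Compare {#2, #4, #5}: bandwidth cost 209 + fixed 43 = 252.
Compare {#1, #4, #5}: bandwidth cost 215 + fixed 39 = 254.
All other subsets cost ≥ 245. Minimum total cost: 230.

230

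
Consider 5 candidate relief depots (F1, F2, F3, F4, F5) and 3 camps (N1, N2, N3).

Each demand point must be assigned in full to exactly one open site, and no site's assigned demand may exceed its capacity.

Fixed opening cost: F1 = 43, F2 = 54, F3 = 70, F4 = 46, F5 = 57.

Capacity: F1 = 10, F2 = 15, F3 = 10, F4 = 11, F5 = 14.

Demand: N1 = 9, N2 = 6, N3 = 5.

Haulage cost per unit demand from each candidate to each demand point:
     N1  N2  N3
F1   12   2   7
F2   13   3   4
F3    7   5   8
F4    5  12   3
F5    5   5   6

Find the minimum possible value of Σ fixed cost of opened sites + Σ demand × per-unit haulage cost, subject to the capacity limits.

Open {F2, F4}; cheapest assignment that respects the capacities:
  F2 (cap 15, load 11): N2, N3 — cost 6×3 + 5×4 = 38
  F4 (cap 11, load 9): N1 — cost 9×5 = 45
  Shipping 83, fixed 100 → total 183.
  Any other capacity-feasible assignment to {F2, F4} ships for at least 83.
Compare {F1, F5}: its best feasible assignment gives total 187.
Compare {F2, F5}: its best feasible assignment gives total 194.
Every other set of open sites that can feasibly serve all demand totals ≥ 187 even under its best assignment. Minimum: 183.

183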